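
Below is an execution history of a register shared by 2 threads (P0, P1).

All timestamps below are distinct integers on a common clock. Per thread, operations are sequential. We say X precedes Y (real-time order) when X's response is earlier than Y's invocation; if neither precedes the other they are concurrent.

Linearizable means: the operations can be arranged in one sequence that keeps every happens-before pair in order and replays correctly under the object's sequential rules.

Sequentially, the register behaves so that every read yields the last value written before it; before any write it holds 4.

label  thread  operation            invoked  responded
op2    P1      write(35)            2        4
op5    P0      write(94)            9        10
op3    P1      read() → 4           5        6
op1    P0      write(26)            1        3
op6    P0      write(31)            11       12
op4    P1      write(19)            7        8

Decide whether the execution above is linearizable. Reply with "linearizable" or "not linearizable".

cut after 5 events: linearizable; cut after 6 events (op3 responds, time 6): not linearizable
3 completed operations, 2 real-time-consistent orders — every register replay fails
for example op1, op2, op3 fails at step 3: op3 read() → 4 is not legal there
for example op2, op1, op3 fails at step 3: op3 read() → 4 is not legal there

not linearizable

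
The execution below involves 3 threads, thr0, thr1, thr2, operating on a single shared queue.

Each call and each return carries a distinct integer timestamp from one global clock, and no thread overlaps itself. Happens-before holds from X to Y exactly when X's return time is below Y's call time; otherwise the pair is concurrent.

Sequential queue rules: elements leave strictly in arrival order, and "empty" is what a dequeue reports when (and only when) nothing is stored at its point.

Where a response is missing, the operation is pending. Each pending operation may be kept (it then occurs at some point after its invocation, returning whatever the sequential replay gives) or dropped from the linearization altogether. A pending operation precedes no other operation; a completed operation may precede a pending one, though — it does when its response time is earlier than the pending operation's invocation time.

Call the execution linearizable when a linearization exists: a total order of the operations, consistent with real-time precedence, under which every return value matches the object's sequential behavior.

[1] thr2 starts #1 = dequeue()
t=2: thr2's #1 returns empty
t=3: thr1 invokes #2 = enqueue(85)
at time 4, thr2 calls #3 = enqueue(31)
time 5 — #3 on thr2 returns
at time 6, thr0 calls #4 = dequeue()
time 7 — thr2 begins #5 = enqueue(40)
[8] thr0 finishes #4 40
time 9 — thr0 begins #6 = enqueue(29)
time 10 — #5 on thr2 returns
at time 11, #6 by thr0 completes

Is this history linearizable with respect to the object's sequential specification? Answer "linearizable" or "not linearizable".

not linearizable

the violation lands at event 8, #4's response at time 8: events 1..7 linearize, events 1..8 do not
the completed operations (3 total) allow one real-time order; the queue replay rejects it
completion choices over the 2 pending operations (#2, #5) were checked; none helps
sample order #1, #3, #4 (pending dropped) stalls at step 3 — #4 dequeue() → 40 has no legal effect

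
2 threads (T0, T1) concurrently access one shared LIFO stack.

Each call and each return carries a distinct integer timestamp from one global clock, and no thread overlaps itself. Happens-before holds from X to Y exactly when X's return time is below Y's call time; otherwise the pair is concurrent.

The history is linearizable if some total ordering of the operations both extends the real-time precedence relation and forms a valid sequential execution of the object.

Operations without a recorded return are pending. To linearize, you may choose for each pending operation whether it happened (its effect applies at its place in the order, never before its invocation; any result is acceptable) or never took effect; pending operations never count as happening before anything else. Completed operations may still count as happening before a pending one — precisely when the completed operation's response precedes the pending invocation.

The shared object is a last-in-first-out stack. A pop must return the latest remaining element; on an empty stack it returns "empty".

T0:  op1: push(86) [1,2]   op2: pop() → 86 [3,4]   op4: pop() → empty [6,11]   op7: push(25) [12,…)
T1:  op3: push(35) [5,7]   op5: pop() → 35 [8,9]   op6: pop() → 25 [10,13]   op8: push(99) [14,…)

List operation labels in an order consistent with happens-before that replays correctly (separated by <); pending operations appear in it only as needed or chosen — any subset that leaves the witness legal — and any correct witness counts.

op1 < op2 < op3 < op5 < op4 < op7 < op6

1. op1 push(86), leaving stack <86>
2. op2 pop() → 86, leaving stack <>
3. op3 push(35), leaving stack <35>
4. op5 pop() → 35, leaving stack <>
5. op4 pop() → empty, leaving stack <>
6. op7 push(25) (pending, included), leaving stack <25>
7. op6 pop() → 25, leaving stack <>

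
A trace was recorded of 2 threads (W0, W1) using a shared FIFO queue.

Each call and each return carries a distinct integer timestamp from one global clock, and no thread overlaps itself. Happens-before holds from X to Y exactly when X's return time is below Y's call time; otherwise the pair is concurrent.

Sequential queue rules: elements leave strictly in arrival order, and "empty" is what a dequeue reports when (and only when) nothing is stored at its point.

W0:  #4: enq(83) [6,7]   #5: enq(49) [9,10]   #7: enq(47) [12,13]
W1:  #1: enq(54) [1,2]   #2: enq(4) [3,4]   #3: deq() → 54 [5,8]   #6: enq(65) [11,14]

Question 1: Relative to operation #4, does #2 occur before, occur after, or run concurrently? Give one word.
Answer: before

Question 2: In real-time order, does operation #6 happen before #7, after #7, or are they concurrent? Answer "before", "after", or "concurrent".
Answer: concurrent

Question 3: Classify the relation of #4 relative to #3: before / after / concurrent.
Answer: concurrent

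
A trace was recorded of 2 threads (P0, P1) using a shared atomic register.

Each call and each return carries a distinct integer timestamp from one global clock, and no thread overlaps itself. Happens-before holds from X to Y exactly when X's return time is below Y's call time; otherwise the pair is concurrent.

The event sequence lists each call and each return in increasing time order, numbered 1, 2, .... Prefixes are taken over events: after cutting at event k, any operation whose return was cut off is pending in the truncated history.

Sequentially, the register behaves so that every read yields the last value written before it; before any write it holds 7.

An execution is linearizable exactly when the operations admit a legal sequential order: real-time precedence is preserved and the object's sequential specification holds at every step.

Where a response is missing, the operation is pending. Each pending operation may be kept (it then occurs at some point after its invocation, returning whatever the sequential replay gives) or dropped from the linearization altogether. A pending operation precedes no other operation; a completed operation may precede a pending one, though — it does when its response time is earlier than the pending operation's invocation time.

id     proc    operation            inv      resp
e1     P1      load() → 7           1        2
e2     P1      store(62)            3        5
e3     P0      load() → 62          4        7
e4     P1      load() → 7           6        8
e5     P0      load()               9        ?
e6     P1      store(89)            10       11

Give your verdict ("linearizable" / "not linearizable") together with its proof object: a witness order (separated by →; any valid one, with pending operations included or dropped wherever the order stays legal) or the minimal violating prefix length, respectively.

not linearizable — minimal violating prefix: 8 events

the violation lands at event 8, e4's response at time 8: events 1..7 linearize, events 1..8 do not
4 completed operations, 3 real-time-consistent orders — every atomic register replay fails
sample order e1, e2, e3, e4 stalls at step 4 — e4 load() → 7 has no legal effect
sample order e1, e2, e4, e3 stalls at step 3 — e4 load() → 7 has no legal effect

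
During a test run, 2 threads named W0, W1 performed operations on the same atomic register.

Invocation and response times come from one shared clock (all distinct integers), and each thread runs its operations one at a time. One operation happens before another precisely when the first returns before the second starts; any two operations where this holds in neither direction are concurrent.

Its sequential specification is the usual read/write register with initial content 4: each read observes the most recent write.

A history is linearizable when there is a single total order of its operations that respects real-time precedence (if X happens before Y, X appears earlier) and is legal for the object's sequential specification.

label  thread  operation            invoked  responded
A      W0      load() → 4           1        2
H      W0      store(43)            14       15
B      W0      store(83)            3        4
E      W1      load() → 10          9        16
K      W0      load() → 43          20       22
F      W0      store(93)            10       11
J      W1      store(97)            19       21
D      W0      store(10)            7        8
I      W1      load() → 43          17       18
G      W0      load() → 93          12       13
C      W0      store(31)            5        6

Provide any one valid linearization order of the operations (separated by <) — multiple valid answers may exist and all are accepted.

A < B < C < D < E < F < G < H < I < K < J

after step 1 (A load() → 4): value 4
after step 2 (B store(83)): value 83
after step 3 (C store(31)): value 31
after step 4 (D store(10)): value 10
after step 5 (E load() → 10): value 10
after step 6 (F store(93)): value 93
after step 7 (G load() → 93): value 93
after step 8 (H store(43)): value 43
after step 9 (I load() → 43): value 43
after step 10 (K load() → 43): value 43
after step 11 (J store(97)): value 97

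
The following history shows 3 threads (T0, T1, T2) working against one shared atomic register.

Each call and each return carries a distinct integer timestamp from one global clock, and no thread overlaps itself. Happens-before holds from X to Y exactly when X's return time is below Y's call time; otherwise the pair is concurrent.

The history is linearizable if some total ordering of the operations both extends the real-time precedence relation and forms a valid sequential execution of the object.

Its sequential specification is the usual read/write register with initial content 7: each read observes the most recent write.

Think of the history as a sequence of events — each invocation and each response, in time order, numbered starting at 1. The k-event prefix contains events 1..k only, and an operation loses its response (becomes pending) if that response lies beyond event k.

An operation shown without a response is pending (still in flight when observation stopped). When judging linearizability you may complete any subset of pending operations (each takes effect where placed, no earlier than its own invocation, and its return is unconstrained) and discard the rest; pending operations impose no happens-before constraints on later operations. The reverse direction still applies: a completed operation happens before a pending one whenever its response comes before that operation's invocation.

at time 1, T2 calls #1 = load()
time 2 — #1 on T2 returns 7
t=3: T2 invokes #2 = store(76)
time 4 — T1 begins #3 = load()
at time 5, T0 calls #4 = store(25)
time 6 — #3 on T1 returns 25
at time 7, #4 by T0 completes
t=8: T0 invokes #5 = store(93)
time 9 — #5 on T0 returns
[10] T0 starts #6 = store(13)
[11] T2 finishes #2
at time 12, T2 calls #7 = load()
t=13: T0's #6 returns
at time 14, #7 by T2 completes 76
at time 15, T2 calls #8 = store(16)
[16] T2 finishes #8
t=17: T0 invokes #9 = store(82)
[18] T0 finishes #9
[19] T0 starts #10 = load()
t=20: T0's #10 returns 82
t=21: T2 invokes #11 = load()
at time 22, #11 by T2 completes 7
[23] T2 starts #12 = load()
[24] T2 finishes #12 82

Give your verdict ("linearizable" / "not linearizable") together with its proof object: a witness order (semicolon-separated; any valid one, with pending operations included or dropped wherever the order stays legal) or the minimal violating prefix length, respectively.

through event 21 a valid linearization exists; event 22 (#11 responding at time 22) ends that
18 orders of the 11 completed atomic register ops respect real time; none is legal
e.g. #1, #2, #3, #4, #5, #6, #7, #8, #9, #10, #11: illegal at step 3, since #3 load() → 25 cannot apply there
e.g. #1, #2, #3, #4, #5, #7, #6, #8, #9, #10, #11: illegal at step 3, since #3 load() → 25 cannot apply there

not linearizable — minimal violating prefix: 22 events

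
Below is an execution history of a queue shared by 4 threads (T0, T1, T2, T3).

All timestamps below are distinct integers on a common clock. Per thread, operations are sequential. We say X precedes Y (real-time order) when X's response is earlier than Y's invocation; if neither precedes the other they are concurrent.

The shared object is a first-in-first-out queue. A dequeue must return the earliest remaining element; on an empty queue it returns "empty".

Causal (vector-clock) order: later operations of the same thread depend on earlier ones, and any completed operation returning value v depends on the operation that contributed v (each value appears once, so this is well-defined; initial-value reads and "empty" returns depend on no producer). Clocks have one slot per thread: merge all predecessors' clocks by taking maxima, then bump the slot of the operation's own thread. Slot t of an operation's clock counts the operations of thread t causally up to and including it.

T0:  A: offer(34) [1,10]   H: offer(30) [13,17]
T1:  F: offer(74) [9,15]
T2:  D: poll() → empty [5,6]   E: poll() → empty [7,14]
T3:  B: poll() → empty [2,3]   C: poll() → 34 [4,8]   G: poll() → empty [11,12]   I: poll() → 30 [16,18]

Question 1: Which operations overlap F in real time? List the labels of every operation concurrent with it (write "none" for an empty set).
A, E, G, H

F runs from 9 to 15; window-overlapping ops are concurrent
A [1,10]: concurrent
B [2,3]: before
C [4,8]: before
D [5,6]: before
E [7,14]: concurrent
G [11,12]: concurrent
H [13,17]: concurrent
I [16,18]: after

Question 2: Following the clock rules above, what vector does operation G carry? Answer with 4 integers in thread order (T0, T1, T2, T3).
(1, 0, 0, 3)

B, invoked 2, has no incoming edges; only T3's bump applies → (0, 0, 0, 1)
D, invoked 5, has no incoming edges; only T2's bump applies → (0, 0, 1, 0)
F, invoked 9, has no incoming edges; only T1's bump applies → (0, 1, 0, 0)
A, invoked 1, has no incoming edges; only T0's bump applies → (1, 0, 0, 0)
from VC(D)=(0, 0, 1, 0), E (invoked 7) maxes components and bumps T2 → (0, 0, 2, 0)
from VC(A)=(1, 0, 0, 0), H (invoked 13) maxes components and bumps T0 → (2, 0, 0, 0)
from VC(A)=(1, 0, 0, 0), VC(B)=(0, 0, 0, 1), C (invoked 4) maxes components and bumps T3 → (1, 0, 0, 2)
from VC(C)=(1, 0, 0, 2), G (invoked 11) maxes components and bumps T3 → (1, 0, 0, 3)
from VC(G)=(1, 0, 0, 3), VC(H)=(2, 0, 0, 0), I (invoked 16) maxes components and bumps T3 → (2, 0, 0, 4)
target: VC(G) = (1, 0, 0, 3)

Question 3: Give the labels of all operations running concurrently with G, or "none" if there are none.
E, F

concurrent with G ([11,12]): every op whose interval crosses 11..12
A [1,10]: before
B [2,3]: before
C [4,8]: before
D [5,6]: before
E [7,14]: concurrent
F [9,15]: concurrent
H [13,17]: after
I [16,18]: after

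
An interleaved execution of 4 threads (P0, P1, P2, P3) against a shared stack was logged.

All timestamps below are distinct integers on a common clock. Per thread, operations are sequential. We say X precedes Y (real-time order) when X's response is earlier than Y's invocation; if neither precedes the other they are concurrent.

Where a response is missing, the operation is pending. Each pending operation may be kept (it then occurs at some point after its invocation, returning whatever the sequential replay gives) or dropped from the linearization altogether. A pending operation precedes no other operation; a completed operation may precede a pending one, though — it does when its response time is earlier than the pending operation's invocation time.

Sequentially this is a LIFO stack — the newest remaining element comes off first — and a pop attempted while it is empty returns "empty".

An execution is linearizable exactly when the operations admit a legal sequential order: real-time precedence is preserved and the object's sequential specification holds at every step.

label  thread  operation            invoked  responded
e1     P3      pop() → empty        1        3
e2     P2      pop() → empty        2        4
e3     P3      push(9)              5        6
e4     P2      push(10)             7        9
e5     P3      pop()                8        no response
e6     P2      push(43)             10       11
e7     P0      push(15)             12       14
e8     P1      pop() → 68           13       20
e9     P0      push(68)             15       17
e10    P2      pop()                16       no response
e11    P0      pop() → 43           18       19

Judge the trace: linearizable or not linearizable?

linearizable

one valid linearization: e1, e2, e3, e4, e5, e6, e7, e9, e8, e10, e11
step 1: e1 pop() → empty — stack <>
step 2: e2 pop() → empty — stack <>
step 3: e3 push(9) — stack <9>
step 4: e4 push(10) — stack <9,10>
step 5: e5 pop() (pending, included) — stack <9>
step 6: e6 push(43) — stack <9,43>
step 7: e7 push(15) — stack <9,43,15>
step 8: e9 push(68) — stack <9,43,15,68>
step 9: e8 pop() → 68 — stack <9,43,15>
step 10: e10 pop() (pending, included) — stack <9,43>
step 11: e11 pop() → 43 — stack <9>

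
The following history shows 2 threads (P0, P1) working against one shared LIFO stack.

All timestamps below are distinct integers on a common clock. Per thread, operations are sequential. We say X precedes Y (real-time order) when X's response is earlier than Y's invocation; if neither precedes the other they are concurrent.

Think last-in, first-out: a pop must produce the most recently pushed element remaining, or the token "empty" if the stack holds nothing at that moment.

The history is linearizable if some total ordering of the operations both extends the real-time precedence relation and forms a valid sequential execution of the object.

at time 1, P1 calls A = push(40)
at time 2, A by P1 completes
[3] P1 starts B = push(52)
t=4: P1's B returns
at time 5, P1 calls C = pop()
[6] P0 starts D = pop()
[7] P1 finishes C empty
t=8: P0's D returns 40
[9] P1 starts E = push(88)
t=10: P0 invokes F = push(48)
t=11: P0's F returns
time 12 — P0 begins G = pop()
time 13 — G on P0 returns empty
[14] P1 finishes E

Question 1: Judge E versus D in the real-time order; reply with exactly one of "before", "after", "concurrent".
E spans [9,14], D spans [6,8]
resp(D)=8 < inv(E)=9

after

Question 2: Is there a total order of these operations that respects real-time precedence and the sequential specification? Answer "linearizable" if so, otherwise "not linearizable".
prefix check: 1..6 passes, 1..7 fails once C's time-7 response joins
a single order respects real time; the 3 completed LIFO stack operations fail replay along it
no escape via the 1 pending operation (D): every completion choice fails
for example A, B, C (pending dropped) fails at step 3: C pop() → empty is not legal there

not linearizable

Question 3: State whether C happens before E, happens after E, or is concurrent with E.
C spans [5,7], E spans [9,14]
resp(C)=7 < inv(E)=9

before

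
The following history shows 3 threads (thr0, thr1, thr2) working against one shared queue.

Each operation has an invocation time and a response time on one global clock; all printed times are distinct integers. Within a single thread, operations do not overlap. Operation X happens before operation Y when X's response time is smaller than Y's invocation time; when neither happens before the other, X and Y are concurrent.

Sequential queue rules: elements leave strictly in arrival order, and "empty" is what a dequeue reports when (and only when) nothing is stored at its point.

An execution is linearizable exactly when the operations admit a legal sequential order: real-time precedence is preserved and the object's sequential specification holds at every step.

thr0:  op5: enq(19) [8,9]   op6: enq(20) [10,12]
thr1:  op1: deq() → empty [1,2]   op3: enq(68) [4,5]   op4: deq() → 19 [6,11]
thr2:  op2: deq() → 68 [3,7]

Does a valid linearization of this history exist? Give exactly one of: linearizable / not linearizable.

linearizable

a witness: op1, op3, op2, op5, op4, op6
after step 1 (op1 deq() → empty): queue <>
after step 2 (op3 enq(68)): queue <68>
after step 3 (op2 deq() → 68): queue <>
after step 4 (op5 enq(19)): queue <19>
after step 5 (op4 deq() → 19): queue <>
after step 6 (op6 enq(20)): queue <20>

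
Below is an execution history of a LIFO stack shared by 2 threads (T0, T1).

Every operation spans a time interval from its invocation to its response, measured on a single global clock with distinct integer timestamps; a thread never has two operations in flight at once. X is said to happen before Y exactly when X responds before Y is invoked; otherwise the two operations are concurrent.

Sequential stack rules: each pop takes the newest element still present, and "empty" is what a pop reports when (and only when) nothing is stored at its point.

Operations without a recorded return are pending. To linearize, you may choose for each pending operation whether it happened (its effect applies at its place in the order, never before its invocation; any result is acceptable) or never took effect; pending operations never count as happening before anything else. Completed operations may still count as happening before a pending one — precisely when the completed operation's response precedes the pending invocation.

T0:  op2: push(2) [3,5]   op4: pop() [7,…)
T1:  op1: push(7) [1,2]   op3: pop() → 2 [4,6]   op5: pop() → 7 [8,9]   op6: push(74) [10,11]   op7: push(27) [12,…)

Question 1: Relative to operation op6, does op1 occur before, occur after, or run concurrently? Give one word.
op1 spans [1,2], op6 spans [10,11]
resp(op1)=2 < inv(op6)=10

before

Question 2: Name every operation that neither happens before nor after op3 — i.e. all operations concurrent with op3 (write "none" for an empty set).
op3 runs from 4 to 6; window-overlapping ops are concurrent
op1 [1,2]: before
op2 [3,5]: concurrent
op4 [7,…): after
op5 [8,9]: after
op6 [10,11]: after
op7 [12,…): after

op2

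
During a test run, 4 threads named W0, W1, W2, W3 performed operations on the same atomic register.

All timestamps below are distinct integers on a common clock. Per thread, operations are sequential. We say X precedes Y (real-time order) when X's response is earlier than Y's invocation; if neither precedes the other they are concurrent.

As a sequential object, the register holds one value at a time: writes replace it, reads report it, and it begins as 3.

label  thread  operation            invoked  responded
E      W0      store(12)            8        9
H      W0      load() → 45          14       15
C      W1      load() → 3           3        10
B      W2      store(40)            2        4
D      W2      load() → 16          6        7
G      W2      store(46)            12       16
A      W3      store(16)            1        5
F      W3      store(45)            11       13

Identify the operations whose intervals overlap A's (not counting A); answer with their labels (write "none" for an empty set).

B, C

concurrent with A ([1,5]): every op whose interval crosses 1..5
B [2,4]: concurrent
C [3,10]: concurrent
D [6,7]: after
E [8,9]: after
F [11,13]: after
G [12,16]: after
H [14,15]: after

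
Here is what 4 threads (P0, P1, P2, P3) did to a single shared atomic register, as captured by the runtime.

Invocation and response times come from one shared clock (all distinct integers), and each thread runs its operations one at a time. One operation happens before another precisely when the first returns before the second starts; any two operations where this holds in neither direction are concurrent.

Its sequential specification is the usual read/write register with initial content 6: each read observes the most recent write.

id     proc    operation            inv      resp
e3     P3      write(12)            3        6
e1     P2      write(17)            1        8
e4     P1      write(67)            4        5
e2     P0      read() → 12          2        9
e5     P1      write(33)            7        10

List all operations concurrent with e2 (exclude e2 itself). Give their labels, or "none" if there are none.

e1, e3, e4, e5

concurrent with e2 ([2,9]): every op whose interval crosses 2..9
e1 [1,8]: concurrent
e3 [3,6]: concurrent
e4 [4,5]: concurrent
e5 [7,10]: concurrent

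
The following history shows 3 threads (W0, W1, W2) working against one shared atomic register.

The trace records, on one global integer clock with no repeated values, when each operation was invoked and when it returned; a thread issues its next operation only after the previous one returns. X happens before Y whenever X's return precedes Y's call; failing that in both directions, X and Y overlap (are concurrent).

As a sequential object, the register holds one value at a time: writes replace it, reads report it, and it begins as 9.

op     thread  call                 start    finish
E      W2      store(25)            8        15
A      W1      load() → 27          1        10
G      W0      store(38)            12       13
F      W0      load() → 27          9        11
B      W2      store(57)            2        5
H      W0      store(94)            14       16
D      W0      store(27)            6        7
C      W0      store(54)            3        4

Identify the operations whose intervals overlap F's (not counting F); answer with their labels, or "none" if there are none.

A, E

F runs from 9 to 11; window-overlapping ops are concurrent
A [1,10]: concurrent
B [2,5]: before
C [3,4]: before
D [6,7]: before
E [8,15]: concurrent
G [12,13]: after
H [14,16]: after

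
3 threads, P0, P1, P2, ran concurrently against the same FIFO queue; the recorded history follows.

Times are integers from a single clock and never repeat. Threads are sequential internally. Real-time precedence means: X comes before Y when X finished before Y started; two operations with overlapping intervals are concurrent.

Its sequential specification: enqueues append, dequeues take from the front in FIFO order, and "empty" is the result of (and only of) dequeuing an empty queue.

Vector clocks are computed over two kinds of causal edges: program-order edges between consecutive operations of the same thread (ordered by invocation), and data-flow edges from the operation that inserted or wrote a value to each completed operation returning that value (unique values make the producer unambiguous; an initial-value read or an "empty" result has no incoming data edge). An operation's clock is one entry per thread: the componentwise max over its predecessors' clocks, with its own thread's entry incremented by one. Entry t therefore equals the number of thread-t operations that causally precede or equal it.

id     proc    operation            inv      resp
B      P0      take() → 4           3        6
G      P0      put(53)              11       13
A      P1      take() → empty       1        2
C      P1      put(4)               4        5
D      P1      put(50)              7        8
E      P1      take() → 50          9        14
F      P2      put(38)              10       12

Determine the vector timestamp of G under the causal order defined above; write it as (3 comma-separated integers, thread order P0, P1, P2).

(2, 2, 0)

F, invoked 10, has no incoming edges; only P2's bump applies → (0, 0, 1)
A, invoked 1, has no incoming edges; only P1's bump applies → (0, 1, 0)
VC(C, invoked at 4): max of VC(A)=(0, 1, 0), then +1 on thread P1 → (0, 2, 0)
VC(D, invoked at 7): max of VC(C)=(0, 2, 0), then +1 on thread P1 → (0, 3, 0)
VC(B, invoked at 3): max of VC(C)=(0, 2, 0), then +1 on thread P0 → (1, 2, 0)
VC(E, invoked at 9): max of VC(D)=(0, 3, 0), then +1 on thread P1 → (0, 4, 0)
VC(G, invoked at 11): max of VC(B)=(1, 2, 0), then +1 on thread P0 → (2, 2, 0)
target: VC(G) = (2, 2, 0)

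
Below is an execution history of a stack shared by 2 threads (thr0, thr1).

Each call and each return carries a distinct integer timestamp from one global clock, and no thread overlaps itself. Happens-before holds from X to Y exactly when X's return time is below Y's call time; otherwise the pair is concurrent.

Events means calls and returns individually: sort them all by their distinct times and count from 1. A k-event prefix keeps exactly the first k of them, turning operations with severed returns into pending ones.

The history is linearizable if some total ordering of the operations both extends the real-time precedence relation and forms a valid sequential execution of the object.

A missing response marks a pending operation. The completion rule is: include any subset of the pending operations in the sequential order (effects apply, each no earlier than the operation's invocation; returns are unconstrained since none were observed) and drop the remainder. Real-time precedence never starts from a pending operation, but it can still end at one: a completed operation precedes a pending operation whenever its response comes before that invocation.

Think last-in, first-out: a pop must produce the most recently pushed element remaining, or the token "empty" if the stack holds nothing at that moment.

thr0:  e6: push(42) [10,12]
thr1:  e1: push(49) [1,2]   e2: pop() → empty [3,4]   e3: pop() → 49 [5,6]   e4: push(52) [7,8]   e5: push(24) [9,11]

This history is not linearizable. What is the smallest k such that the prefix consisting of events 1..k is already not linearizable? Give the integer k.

one valid order for events 1..3 is e1:
after step 1 (e1 push(49)): stack <49>
adding event 4 (e2 responds at 4) leaves no legal real-time order
one such order, e1, e2, breaks at step 2 where e2 pop() → empty is illegal

4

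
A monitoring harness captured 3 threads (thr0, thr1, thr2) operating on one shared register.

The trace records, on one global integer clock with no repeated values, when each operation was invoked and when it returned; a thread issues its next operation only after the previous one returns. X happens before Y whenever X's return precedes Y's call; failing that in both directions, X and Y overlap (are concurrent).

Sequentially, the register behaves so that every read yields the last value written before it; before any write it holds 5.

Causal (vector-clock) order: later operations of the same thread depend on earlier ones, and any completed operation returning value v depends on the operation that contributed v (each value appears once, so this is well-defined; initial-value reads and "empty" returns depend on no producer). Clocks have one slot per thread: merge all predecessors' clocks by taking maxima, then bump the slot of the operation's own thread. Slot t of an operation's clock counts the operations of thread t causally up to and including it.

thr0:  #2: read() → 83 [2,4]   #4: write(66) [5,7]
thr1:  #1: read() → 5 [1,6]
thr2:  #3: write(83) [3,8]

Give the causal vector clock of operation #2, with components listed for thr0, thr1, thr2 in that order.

root op #3, invoked 3: fresh clock plus thr2's own tick → (0, 0, 1)
root op #1, invoked 1: fresh clock plus thr1's own tick → (0, 1, 0)
merge at #2 (invoked 2): VC(#3)=(0, 0, 1), own-thread bump on thr0 → (1, 0, 1)
merge at #4 (invoked 5): VC(#2)=(1, 0, 1), own-thread bump on thr0 → (2, 0, 1)
target: VC(#2) = (1, 0, 1)

(1, 0, 1)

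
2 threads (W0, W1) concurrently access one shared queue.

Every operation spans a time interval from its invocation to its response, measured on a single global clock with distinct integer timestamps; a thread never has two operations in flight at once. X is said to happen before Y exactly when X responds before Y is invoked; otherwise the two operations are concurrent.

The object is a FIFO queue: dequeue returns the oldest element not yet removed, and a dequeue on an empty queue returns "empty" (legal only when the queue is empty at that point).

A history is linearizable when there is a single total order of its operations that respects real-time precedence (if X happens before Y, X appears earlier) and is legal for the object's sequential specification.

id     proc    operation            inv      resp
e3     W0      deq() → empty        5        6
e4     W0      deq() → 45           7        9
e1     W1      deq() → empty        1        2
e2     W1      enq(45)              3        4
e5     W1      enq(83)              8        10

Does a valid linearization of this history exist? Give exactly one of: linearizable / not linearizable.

cut after 5 events: linearizable; cut after 6 events (e3 responds, time 6): not linearizable
one real-time candidate order over the 3 completed operations — the queue replay rejects it
e.g. e1, e2, e3: illegal at step 3, since e3 deq() → empty cannot apply there

not linearizable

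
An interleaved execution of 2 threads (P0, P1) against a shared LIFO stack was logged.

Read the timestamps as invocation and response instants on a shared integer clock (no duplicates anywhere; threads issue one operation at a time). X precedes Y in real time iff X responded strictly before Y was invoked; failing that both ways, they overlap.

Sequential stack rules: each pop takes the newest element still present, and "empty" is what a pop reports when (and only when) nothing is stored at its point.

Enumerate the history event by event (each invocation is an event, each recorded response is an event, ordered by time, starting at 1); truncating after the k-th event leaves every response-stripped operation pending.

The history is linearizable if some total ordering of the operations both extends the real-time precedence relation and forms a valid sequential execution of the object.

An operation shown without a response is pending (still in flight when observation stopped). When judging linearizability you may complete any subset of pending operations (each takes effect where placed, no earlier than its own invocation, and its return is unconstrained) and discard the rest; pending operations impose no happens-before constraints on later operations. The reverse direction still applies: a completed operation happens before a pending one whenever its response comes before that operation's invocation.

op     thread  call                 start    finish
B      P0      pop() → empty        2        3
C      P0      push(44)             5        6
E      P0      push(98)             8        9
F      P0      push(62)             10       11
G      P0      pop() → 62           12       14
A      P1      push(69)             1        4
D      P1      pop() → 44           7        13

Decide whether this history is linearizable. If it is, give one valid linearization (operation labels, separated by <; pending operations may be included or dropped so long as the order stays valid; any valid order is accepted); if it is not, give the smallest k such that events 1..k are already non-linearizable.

after step 1 (B pop() → empty): stack <>
after step 2 (A push(69)): stack <69>
after step 3 (C push(44)): stack <69,44>
after step 4 (D pop() → 44): stack <69>
after step 5 (E push(98)): stack <69,98>
after step 6 (F push(62)): stack <69,98,62>
after step 7 (G pop() → 62): stack <69,98>

linearizable — witness: B < A < C < D < E < F < G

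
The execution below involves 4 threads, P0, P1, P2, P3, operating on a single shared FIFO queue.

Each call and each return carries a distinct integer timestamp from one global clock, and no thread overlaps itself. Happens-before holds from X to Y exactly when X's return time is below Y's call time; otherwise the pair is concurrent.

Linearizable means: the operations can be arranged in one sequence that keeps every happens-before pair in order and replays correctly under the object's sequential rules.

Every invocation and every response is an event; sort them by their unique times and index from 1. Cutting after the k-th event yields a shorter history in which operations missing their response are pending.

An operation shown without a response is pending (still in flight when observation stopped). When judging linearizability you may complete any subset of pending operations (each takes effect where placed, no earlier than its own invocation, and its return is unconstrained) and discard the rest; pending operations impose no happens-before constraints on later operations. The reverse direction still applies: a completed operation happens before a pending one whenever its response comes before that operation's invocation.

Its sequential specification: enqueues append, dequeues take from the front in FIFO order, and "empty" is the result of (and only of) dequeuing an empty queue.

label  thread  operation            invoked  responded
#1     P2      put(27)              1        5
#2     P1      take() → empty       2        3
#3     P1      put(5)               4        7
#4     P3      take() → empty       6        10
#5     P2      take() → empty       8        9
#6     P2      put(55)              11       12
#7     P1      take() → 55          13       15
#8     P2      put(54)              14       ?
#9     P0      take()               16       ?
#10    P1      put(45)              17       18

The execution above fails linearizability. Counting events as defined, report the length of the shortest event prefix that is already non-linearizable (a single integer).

one valid order for events 1..8 is #2, #1, #3:
1. #2 take() → empty, leaving queue <>
2. #1 put(27), leaving queue <27>
3. #3 put(5), leaving queue <27,5>
include event 9 — #5 responding at 9 — and every candidate order breaks
including or dropping the 1 pending operation (#4) in any combination fails
for example #1, #2, #3, #5 (pending dropped) fails at step 2: #2 take() → empty is not legal there
for example #2, #1, #3, #5 (pending dropped) fails at step 4: #5 take() → empty is not legal there

9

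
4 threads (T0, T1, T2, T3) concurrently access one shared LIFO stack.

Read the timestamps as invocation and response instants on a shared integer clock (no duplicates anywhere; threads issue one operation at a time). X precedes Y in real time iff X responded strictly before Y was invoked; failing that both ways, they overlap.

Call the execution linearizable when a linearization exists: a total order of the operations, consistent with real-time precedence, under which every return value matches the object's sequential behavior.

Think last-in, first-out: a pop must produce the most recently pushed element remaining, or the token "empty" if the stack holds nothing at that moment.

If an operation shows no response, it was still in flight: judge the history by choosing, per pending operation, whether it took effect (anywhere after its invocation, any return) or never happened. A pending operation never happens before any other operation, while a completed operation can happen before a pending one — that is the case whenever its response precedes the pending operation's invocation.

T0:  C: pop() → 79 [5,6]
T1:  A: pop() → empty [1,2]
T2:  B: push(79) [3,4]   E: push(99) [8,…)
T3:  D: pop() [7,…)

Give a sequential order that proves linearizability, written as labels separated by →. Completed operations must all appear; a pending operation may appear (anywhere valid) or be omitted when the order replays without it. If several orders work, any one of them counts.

1. A pop() → empty, leaving stack <>
2. B push(79), leaving stack <79>
3. C pop() → 79, leaving stack <>

A → B → C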